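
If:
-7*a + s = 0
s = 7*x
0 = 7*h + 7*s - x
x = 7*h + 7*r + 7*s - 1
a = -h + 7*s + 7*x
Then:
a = 0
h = 0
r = 1/7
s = 0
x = 0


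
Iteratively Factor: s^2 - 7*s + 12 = (s - 3)*(s - 4)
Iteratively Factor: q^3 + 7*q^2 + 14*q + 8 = (q + 4)*(q^2 + 3*q + 2) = (q + 1)*(q + 4)*(q + 2)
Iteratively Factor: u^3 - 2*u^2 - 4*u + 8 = (u - 2)*(u^2 - 4) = (u - 2)*(u + 2)*(u - 2)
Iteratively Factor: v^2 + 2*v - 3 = (v + 3)*(v - 1)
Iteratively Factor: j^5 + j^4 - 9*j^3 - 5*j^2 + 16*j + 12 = (j - 2)*(j^4 + 3*j^3 - 3*j^2 - 11*j - 6) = (j - 2)^2*(j^3 + 5*j^2 + 7*j + 3) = (j - 2)^2*(j + 1)*(j^2 + 4*j + 3) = (j - 2)^2*(j + 1)*(j + 3)*(j + 1)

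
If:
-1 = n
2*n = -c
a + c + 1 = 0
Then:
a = -3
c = 2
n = -1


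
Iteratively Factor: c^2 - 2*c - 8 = (c - 4)*(c + 2)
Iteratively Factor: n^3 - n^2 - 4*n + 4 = (n + 2)*(n^2 - 3*n + 2) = (n - 2)*(n + 2)*(n - 1)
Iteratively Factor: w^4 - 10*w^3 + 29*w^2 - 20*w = (w - 1)*(w^3 - 9*w^2 + 20*w) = (w - 4)*(w - 1)*(w^2 - 5*w) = (w - 5)*(w - 4)*(w - 1)*(w)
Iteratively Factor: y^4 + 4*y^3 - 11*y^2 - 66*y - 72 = (y + 3)*(y^3 + y^2 - 14*y - 24) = (y + 3)^2*(y^2 - 2*y - 8) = (y - 4)*(y + 3)^2*(y + 2)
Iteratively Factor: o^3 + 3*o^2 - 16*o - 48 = (o - 4)*(o^2 + 7*o + 12) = (o - 4)*(o + 3)*(o + 4)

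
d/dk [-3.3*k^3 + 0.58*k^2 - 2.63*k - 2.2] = -9.9*k^2 + 1.16*k - 2.63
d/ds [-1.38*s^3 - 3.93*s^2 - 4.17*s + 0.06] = -4.14*s^2 - 7.86*s - 4.17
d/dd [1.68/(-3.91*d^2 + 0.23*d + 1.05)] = (13.1376*d - 0.3864)/(-3.91*d^2 + 0.23*d + 1.05)^2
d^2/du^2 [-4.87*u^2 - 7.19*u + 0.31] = -9.74000000000000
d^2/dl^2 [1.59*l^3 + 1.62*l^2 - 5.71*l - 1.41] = 9.54*l + 3.24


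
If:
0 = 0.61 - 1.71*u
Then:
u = 0.36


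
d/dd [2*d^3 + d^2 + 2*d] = 6*d^2 + 2*d + 2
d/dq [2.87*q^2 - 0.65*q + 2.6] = 5.74*q - 0.65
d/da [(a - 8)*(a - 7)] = 2*a - 15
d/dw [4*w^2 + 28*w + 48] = 8*w + 28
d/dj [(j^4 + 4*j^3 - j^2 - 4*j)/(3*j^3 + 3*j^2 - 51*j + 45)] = (j^4 + 4*j^3 - 39*j^2 - 150*j - 60)/(3*(j^4 + 4*j^3 - 26*j^2 - 60*j + 225))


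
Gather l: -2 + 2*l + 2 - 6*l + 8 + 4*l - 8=0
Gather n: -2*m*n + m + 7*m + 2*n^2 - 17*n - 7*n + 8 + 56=8*m + 2*n^2 + n*(-2*m - 24) + 64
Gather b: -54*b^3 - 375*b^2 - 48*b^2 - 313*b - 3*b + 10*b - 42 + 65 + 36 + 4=-54*b^3 - 423*b^2 - 306*b + 63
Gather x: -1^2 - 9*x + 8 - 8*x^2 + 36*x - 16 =-8*x^2 + 27*x - 9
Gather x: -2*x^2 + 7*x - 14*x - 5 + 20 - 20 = -2*x^2 - 7*x - 5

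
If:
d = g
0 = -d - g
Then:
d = 0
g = 0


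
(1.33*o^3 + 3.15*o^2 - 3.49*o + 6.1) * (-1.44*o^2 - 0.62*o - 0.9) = -1.9152*o^5 - 5.3606*o^4 + 1.8756*o^3 - 9.4552*o^2 - 0.640999999999999*o - 5.49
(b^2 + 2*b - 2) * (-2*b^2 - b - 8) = -2*b^4 - 5*b^3 - 6*b^2 - 14*b + 16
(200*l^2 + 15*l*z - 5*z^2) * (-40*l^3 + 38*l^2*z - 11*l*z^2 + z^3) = -8000*l^5 + 7000*l^4*z - 1430*l^3*z^2 - 155*l^2*z^3 + 70*l*z^4 - 5*z^5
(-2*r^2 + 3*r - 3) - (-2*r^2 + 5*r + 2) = -2*r - 5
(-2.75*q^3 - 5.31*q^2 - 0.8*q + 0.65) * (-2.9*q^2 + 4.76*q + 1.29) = 7.975*q^5 + 2.309*q^4 - 26.5031*q^3 - 12.5429*q^2 + 2.062*q + 0.8385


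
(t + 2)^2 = t^2 + 4*t + 4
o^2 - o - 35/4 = (o - 7/2)*(o + 5/2)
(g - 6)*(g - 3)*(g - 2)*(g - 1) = g^4 - 12*g^3 + 47*g^2 - 72*g + 36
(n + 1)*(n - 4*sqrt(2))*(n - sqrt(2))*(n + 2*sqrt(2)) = n^4 - 3*sqrt(2)*n^3 + n^3 - 12*n^2 - 3*sqrt(2)*n^2 - 12*n + 16*sqrt(2)*n + 16*sqrt(2)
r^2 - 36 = (r - 6)*(r + 6)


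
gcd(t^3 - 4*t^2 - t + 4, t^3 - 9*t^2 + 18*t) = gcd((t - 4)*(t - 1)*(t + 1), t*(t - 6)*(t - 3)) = 1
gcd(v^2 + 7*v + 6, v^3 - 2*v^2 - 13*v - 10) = v + 1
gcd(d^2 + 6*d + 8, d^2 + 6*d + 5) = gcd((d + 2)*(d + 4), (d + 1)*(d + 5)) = 1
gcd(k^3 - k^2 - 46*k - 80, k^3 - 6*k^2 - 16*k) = k^2 - 6*k - 16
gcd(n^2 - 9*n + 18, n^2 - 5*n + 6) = n - 3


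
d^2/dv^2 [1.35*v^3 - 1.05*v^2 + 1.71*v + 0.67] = 8.1*v - 2.1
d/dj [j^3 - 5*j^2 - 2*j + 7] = 3*j^2 - 10*j - 2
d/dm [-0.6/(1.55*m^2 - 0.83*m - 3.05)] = (1.86*m - 0.498)/(-1.55*m^2 + 0.83*m + 3.05)^2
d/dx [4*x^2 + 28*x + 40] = 8*x + 28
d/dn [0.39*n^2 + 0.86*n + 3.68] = 0.78*n + 0.86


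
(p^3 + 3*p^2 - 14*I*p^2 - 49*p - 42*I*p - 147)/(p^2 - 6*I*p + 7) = (p^2 + p*(3 - 7*I) - 21*I)/(p + I)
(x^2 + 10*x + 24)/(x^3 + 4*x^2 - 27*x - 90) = (x + 4)/(x^2 - 2*x - 15)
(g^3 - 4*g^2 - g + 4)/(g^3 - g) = (g - 4)/g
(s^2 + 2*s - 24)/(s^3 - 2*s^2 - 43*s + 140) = (s + 6)/(s^2 + 2*s - 35)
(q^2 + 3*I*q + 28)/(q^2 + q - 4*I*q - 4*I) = (q + 7*I)/(q + 1)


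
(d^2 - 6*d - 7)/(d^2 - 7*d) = (d + 1)/d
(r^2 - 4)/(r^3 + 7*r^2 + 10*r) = (r - 2)/(r*(r + 5))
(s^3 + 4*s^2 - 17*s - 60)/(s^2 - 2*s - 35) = (s^2 - s - 12)/(s - 7)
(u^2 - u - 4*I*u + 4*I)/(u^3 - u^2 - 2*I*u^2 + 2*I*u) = (u - 4*I)/(u*(u - 2*I))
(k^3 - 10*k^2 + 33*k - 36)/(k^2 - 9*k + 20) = (k^2 - 6*k + 9)/(k - 5)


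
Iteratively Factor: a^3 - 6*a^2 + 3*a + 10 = (a - 2)*(a^2 - 4*a - 5) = (a - 5)*(a - 2)*(a + 1)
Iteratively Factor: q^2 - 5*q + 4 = (q - 4)*(q - 1)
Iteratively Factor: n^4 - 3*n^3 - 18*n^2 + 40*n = (n - 2)*(n^3 - n^2 - 20*n) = (n - 2)*(n + 4)*(n^2 - 5*n) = n*(n - 2)*(n + 4)*(n - 5)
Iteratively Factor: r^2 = (r)*(r)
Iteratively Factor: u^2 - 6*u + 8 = (u - 2)*(u - 4)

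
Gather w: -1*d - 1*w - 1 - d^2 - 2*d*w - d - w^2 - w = -d^2 - 2*d - w^2 + w*(-2*d - 2) - 1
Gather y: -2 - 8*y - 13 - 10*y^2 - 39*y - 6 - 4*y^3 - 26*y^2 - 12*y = -4*y^3 - 36*y^2 - 59*y - 21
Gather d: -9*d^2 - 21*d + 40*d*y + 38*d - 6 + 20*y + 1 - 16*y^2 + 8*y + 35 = -9*d^2 + d*(40*y + 17) - 16*y^2 + 28*y + 30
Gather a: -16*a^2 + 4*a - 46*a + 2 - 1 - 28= -16*a^2 - 42*a - 27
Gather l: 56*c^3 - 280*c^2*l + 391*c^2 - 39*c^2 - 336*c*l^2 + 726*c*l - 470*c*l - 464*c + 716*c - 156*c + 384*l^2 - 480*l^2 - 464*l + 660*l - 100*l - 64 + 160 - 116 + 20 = 56*c^3 + 352*c^2 + 96*c + l^2*(-336*c - 96) + l*(-280*c^2 + 256*c + 96)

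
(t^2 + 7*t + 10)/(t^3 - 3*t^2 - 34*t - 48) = (t + 5)/(t^2 - 5*t - 24)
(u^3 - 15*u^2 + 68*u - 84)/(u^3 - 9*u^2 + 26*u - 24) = (u^2 - 13*u + 42)/(u^2 - 7*u + 12)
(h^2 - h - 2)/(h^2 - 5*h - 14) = (-h^2 + h + 2)/(-h^2 + 5*h + 14)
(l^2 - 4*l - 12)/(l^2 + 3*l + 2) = (l - 6)/(l + 1)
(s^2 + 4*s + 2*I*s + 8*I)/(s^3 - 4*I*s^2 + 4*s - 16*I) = (s + 4)/(s^2 - 6*I*s - 8)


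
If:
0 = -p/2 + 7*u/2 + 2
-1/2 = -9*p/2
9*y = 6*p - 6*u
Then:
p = 1/9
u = -5/9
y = 4/9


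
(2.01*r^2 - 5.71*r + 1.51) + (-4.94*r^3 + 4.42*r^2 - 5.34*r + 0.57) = -4.94*r^3 + 6.43*r^2 - 11.05*r + 2.08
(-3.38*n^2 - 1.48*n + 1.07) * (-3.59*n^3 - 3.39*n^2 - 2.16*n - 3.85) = 12.1342*n^5 + 16.7714*n^4 + 8.4767*n^3 + 12.5825*n^2 + 3.3868*n - 4.1195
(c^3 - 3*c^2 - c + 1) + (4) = c^3 - 3*c^2 - c + 5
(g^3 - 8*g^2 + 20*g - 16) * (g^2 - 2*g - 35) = g^5 - 10*g^4 + g^3 + 224*g^2 - 668*g + 560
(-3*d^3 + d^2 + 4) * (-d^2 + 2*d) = 3*d^5 - 7*d^4 + 2*d^3 - 4*d^2 + 8*d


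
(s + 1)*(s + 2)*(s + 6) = s^3 + 9*s^2 + 20*s + 12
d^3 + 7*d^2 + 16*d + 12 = (d + 2)^2*(d + 3)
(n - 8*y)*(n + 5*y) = n^2 - 3*n*y - 40*y^2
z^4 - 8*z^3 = z^3*(z - 8)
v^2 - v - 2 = (v - 2)*(v + 1)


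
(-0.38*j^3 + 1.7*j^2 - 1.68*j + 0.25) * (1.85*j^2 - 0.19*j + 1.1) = -0.703*j^5 + 3.2172*j^4 - 3.849*j^3 + 2.6517*j^2 - 1.8955*j + 0.275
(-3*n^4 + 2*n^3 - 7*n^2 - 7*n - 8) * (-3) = 9*n^4 - 6*n^3 + 21*n^2 + 21*n + 24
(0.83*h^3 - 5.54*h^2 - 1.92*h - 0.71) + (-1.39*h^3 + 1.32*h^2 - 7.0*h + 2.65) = -0.56*h^3 - 4.22*h^2 - 8.92*h + 1.94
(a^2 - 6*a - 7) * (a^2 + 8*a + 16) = a^4 + 2*a^3 - 39*a^2 - 152*a - 112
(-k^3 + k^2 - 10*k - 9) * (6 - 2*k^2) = 2*k^5 - 2*k^4 + 14*k^3 + 24*k^2 - 60*k - 54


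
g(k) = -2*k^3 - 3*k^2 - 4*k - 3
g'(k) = -6*k^2 - 6*k - 4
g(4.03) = -198.74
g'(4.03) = -125.63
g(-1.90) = 7.49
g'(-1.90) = -14.26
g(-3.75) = 75.28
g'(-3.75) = -65.88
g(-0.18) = -2.37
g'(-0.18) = -3.11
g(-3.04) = 37.62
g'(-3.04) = -41.21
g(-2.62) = 22.86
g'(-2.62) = -29.47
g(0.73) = -8.30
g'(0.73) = -11.58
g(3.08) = -102.22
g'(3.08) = -79.40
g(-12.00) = 3069.00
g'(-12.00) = -796.00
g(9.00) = -1740.00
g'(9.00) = -544.00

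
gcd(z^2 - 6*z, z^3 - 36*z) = z^2 - 6*z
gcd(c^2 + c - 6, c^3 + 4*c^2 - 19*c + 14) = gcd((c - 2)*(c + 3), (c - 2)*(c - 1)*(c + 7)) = c - 2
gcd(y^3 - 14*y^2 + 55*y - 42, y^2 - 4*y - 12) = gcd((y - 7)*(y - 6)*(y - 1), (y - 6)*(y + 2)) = y - 6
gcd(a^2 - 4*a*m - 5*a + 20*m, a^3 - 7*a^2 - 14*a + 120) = a - 5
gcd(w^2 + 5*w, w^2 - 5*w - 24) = 1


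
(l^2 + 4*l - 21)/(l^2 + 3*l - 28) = (l - 3)/(l - 4)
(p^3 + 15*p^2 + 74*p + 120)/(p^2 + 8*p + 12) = (p^2 + 9*p + 20)/(p + 2)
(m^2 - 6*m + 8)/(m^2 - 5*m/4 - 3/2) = 4*(m - 4)/(4*m + 3)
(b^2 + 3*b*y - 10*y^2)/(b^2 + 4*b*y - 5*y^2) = (-b + 2*y)/(-b + y)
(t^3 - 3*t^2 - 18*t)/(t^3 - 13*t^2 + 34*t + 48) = t*(t + 3)/(t^2 - 7*t - 8)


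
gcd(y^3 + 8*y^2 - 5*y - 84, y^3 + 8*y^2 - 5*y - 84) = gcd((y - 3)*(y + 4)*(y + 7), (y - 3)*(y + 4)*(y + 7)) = y^3 + 8*y^2 - 5*y - 84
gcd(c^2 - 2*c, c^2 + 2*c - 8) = c - 2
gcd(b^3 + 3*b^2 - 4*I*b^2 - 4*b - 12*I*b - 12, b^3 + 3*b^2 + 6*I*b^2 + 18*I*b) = b + 3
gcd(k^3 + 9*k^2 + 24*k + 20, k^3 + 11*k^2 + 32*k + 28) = k^2 + 4*k + 4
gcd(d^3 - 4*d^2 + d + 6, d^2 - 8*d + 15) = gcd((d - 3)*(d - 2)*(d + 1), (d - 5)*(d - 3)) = d - 3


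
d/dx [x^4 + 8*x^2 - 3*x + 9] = 4*x^3 + 16*x - 3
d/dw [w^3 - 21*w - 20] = 3*w^2 - 21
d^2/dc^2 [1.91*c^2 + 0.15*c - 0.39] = 3.82000000000000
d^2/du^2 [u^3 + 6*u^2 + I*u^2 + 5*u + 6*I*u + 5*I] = 6*u + 12 + 2*I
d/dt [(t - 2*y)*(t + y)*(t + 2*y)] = 3*t^2 + 2*t*y - 4*y^2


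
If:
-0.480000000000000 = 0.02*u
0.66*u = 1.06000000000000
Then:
No Solution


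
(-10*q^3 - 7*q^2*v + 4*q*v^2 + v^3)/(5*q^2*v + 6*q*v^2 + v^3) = (-2*q + v)/v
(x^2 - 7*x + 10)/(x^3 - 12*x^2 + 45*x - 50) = 1/(x - 5)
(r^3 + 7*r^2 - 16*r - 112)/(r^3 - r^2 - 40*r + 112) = (r + 4)/(r - 4)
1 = 1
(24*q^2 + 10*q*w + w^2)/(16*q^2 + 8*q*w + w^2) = (6*q + w)/(4*q + w)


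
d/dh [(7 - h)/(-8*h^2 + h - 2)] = (8*h^2 - h - (h - 7)*(16*h - 1) + 2)/(8*h^2 - h + 2)^2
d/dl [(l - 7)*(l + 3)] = 2*l - 4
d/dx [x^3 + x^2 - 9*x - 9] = 3*x^2 + 2*x - 9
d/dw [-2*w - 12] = -2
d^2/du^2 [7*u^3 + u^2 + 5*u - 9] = 42*u + 2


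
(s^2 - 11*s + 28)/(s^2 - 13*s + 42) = (s - 4)/(s - 6)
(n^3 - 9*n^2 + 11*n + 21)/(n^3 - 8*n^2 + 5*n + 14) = (n - 3)/(n - 2)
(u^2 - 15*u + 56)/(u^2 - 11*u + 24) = (u - 7)/(u - 3)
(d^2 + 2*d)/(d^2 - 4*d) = (d + 2)/(d - 4)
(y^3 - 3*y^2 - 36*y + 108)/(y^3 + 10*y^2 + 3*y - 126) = (y - 6)/(y + 7)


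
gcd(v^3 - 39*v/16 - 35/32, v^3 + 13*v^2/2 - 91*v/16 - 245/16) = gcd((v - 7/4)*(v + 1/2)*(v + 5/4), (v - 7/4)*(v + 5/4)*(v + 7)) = v^2 - v/2 - 35/16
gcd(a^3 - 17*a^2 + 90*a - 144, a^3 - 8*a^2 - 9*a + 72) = a^2 - 11*a + 24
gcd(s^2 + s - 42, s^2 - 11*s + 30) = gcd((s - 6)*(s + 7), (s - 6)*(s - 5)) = s - 6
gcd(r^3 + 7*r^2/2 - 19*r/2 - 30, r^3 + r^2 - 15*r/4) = r + 5/2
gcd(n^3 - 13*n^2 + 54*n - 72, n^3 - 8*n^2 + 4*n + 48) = n^2 - 10*n + 24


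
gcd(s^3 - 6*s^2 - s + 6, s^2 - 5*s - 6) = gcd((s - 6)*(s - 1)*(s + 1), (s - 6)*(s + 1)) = s^2 - 5*s - 6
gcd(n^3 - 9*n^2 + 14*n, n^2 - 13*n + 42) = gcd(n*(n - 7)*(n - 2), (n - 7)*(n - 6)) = n - 7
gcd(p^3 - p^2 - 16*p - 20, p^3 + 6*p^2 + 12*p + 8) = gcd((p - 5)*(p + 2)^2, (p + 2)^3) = p^2 + 4*p + 4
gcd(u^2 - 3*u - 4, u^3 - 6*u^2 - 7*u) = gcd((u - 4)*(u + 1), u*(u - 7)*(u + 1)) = u + 1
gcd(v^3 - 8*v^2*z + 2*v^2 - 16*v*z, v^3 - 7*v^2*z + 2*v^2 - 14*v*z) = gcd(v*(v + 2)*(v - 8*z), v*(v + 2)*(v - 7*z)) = v^2 + 2*v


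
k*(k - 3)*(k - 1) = k^3 - 4*k^2 + 3*k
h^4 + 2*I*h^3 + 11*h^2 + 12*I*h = h*(h - 3*I)*(h + I)*(h + 4*I)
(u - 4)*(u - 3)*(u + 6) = u^3 - u^2 - 30*u + 72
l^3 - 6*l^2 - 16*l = l*(l - 8)*(l + 2)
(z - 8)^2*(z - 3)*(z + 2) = z^4 - 17*z^3 + 74*z^2 + 32*z - 384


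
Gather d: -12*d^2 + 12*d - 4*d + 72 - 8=-12*d^2 + 8*d + 64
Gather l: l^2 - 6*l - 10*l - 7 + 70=l^2 - 16*l + 63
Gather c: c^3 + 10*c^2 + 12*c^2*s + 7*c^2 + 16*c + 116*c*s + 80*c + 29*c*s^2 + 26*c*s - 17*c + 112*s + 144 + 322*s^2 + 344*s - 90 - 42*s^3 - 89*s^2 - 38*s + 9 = c^3 + c^2*(12*s + 17) + c*(29*s^2 + 142*s + 79) - 42*s^3 + 233*s^2 + 418*s + 63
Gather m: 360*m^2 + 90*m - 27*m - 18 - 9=360*m^2 + 63*m - 27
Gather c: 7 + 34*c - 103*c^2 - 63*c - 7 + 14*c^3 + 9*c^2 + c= 14*c^3 - 94*c^2 - 28*c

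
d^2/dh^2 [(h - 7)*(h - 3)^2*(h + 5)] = 12*h^2 - 48*h - 28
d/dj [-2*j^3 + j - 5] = 1 - 6*j^2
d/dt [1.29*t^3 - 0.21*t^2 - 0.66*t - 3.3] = 3.87*t^2 - 0.42*t - 0.66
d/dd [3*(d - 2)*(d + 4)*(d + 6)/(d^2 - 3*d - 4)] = 3*(d^4 - 6*d^3 - 40*d^2 + 32*d - 160)/(d^4 - 6*d^3 + d^2 + 24*d + 16)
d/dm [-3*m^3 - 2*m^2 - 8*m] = -9*m^2 - 4*m - 8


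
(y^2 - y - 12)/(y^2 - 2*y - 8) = (y + 3)/(y + 2)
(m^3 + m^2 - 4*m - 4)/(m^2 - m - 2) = m + 2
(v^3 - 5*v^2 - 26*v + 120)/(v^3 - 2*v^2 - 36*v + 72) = (v^2 + v - 20)/(v^2 + 4*v - 12)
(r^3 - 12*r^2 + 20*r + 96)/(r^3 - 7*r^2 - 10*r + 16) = (r - 6)/(r - 1)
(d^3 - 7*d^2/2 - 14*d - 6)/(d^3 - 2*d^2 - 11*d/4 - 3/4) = 2*(d^2 - 4*d - 12)/(2*d^2 - 5*d - 3)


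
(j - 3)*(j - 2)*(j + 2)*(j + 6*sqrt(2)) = j^4 - 3*j^3 + 6*sqrt(2)*j^3 - 18*sqrt(2)*j^2 - 4*j^2 - 24*sqrt(2)*j + 12*j + 72*sqrt(2)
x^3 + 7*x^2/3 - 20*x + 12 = (x - 3)*(x - 2/3)*(x + 6)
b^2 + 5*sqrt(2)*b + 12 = (b + 2*sqrt(2))*(b + 3*sqrt(2))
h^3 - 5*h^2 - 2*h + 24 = (h - 4)*(h - 3)*(h + 2)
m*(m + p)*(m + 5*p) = m^3 + 6*m^2*p + 5*m*p^2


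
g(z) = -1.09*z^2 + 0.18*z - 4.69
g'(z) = 0.18 - 2.18*z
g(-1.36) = -6.95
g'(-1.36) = 3.14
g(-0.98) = -5.91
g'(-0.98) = 2.32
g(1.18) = -6.00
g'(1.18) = -2.39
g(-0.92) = -5.78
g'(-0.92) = 2.19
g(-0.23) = -4.79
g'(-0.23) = 0.68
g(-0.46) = -5.00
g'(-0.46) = 1.18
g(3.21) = -15.34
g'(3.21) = -6.82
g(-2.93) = -14.57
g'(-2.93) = 6.57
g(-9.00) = -94.60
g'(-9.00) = 19.80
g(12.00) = -159.49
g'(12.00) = -25.98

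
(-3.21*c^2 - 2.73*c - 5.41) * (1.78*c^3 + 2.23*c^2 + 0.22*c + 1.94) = -5.7138*c^5 - 12.0177*c^4 - 16.4239*c^3 - 18.8923*c^2 - 6.4864*c - 10.4954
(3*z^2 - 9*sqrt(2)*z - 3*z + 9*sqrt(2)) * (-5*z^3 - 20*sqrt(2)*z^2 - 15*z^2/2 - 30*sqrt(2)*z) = -15*z^5 - 15*sqrt(2)*z^4 - 15*z^4/2 - 15*sqrt(2)*z^3/2 + 765*z^3/2 + 45*sqrt(2)*z^2/2 + 180*z^2 - 540*z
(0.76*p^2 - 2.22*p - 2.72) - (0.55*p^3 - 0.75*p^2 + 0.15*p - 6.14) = -0.55*p^3 + 1.51*p^2 - 2.37*p + 3.42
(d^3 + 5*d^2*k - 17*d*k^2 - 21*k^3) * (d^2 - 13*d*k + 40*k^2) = d^5 - 8*d^4*k - 42*d^3*k^2 + 400*d^2*k^3 - 407*d*k^4 - 840*k^5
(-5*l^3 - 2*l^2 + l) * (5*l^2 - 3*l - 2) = -25*l^5 + 5*l^4 + 21*l^3 + l^2 - 2*l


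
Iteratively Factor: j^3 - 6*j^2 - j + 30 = (j - 3)*(j^2 - 3*j - 10) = (j - 3)*(j + 2)*(j - 5)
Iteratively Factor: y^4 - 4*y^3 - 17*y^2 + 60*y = (y - 3)*(y^3 - y^2 - 20*y) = y*(y - 3)*(y^2 - y - 20) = y*(y - 5)*(y - 3)*(y + 4)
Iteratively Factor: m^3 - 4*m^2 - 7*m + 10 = (m - 1)*(m^2 - 3*m - 10) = (m - 5)*(m - 1)*(m + 2)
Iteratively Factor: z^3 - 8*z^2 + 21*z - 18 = (z - 2)*(z^2 - 6*z + 9) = (z - 3)*(z - 2)*(z - 3)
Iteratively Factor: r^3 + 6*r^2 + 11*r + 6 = (r + 2)*(r^2 + 4*r + 3) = (r + 1)*(r + 2)*(r + 3)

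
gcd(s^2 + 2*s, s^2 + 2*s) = s^2 + 2*s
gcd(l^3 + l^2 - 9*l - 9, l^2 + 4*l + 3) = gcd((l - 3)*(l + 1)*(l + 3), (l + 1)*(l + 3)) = l^2 + 4*l + 3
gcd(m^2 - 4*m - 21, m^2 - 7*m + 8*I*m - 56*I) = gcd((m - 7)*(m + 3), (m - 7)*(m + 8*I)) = m - 7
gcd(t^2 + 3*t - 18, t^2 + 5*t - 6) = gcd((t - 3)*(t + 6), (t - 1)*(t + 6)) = t + 6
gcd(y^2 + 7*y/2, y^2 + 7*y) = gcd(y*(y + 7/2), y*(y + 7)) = y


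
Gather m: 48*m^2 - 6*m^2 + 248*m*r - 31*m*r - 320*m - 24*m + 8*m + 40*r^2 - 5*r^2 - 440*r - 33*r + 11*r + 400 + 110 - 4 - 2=42*m^2 + m*(217*r - 336) + 35*r^2 - 462*r + 504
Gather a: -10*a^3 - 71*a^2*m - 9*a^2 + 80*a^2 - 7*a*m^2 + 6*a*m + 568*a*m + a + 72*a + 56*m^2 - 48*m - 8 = -10*a^3 + a^2*(71 - 71*m) + a*(-7*m^2 + 574*m + 73) + 56*m^2 - 48*m - 8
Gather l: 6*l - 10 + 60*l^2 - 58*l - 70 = 60*l^2 - 52*l - 80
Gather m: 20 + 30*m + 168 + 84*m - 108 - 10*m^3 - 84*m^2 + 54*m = -10*m^3 - 84*m^2 + 168*m + 80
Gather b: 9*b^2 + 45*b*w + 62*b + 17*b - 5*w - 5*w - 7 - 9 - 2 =9*b^2 + b*(45*w + 79) - 10*w - 18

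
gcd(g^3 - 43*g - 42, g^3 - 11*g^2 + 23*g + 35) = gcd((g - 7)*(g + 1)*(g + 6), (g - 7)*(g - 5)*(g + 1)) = g^2 - 6*g - 7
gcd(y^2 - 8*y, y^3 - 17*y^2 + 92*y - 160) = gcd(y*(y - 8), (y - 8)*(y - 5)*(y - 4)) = y - 8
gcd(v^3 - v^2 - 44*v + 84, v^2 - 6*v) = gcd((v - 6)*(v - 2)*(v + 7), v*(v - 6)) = v - 6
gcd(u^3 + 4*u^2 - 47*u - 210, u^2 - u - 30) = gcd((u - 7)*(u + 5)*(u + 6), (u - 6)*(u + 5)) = u + 5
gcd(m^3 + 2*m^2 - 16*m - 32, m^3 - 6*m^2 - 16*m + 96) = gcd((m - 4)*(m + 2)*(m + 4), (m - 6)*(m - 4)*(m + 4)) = m^2 - 16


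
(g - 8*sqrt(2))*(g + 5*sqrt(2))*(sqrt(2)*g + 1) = sqrt(2)*g^3 - 5*g^2 - 83*sqrt(2)*g - 80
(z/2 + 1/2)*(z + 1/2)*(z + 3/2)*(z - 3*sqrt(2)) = z^4/2 - 3*sqrt(2)*z^3/2 + 3*z^3/2 - 9*sqrt(2)*z^2/2 + 11*z^2/8 - 33*sqrt(2)*z/8 + 3*z/8 - 9*sqrt(2)/8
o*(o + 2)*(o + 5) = o^3 + 7*o^2 + 10*o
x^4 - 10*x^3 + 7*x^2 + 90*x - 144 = (x - 8)*(x - 3)*(x - 2)*(x + 3)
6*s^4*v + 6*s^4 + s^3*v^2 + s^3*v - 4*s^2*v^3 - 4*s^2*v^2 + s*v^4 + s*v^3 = (-3*s + v)*(-2*s + v)*(s + v)*(s*v + s)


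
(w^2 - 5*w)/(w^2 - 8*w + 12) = w*(w - 5)/(w^2 - 8*w + 12)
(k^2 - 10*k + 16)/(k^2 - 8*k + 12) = (k - 8)/(k - 6)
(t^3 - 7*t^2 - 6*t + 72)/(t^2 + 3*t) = t - 10 + 24/t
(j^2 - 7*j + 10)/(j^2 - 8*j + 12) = (j - 5)/(j - 6)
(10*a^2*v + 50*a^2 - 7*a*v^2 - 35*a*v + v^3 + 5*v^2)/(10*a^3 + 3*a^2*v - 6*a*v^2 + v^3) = (v + 5)/(a + v)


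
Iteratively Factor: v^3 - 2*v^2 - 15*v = (v)*(v^2 - 2*v - 15) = v*(v - 5)*(v + 3)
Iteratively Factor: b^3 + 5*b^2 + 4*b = (b)*(b^2 + 5*b + 4) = b*(b + 4)*(b + 1)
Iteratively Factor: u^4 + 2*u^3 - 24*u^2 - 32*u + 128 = (u - 4)*(u^3 + 6*u^2 - 32) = (u - 4)*(u - 2)*(u^2 + 8*u + 16) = (u - 4)*(u - 2)*(u + 4)*(u + 4)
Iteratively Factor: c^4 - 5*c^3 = (c - 5)*(c^3) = c*(c - 5)*(c^2) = c^2*(c - 5)*(c)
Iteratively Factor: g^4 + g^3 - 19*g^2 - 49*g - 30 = (g + 3)*(g^3 - 2*g^2 - 13*g - 10) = (g + 2)*(g + 3)*(g^2 - 4*g - 5) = (g + 1)*(g + 2)*(g + 3)*(g - 5)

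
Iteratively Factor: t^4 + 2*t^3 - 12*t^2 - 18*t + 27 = (t - 1)*(t^3 + 3*t^2 - 9*t - 27) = (t - 1)*(t + 3)*(t^2 - 9) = (t - 1)*(t + 3)^2*(t - 3)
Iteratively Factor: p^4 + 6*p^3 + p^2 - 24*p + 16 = (p + 4)*(p^3 + 2*p^2 - 7*p + 4) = (p + 4)^2*(p^2 - 2*p + 1) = (p - 1)*(p + 4)^2*(p - 1)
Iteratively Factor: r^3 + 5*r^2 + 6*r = (r + 3)*(r^2 + 2*r) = (r + 2)*(r + 3)*(r)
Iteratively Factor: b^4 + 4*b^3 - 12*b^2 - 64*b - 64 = (b + 2)*(b^3 + 2*b^2 - 16*b - 32) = (b + 2)^2*(b^2 - 16) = (b + 2)^2*(b + 4)*(b - 4)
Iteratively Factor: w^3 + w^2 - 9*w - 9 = (w - 3)*(w^2 + 4*w + 3) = (w - 3)*(w + 3)*(w + 1)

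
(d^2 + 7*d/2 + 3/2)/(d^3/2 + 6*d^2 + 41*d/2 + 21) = (2*d + 1)/(d^2 + 9*d + 14)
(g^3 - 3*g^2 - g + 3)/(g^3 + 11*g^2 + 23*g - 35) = (g^2 - 2*g - 3)/(g^2 + 12*g + 35)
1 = 1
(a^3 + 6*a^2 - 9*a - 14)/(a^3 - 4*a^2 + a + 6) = (a + 7)/(a - 3)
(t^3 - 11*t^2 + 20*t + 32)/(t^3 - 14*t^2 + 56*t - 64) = (t + 1)/(t - 2)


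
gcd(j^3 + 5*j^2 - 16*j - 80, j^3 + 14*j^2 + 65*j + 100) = j^2 + 9*j + 20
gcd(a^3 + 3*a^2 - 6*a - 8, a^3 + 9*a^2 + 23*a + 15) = a + 1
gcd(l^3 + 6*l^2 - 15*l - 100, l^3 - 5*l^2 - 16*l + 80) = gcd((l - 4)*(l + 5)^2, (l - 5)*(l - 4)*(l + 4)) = l - 4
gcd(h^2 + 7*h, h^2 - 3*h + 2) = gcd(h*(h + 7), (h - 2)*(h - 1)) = 1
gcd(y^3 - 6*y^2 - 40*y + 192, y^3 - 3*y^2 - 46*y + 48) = y^2 - 2*y - 48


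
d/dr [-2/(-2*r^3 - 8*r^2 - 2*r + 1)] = 4*(-3*r^2 - 8*r - 1)/(2*r^3 + 8*r^2 + 2*r - 1)^2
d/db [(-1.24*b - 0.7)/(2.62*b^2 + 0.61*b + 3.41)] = (3.2488*b^2 + 3.668*b - 3.8014)/(6.8644*b^4 + 3.1964*b^3 + 18.2405*b^2 + 4.1602*b + 11.6281)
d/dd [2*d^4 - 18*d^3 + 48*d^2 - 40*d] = 8*d^3 - 54*d^2 + 96*d - 40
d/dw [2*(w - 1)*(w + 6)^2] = 2*(w + 6)*(3*w + 4)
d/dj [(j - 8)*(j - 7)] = 2*j - 15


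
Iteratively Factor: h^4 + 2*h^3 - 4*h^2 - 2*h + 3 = (h - 1)*(h^3 + 3*h^2 - h - 3) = (h - 1)*(h + 1)*(h^2 + 2*h - 3) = (h - 1)*(h + 1)*(h + 3)*(h - 1)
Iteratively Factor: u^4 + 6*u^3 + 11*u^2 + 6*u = (u + 2)*(u^3 + 4*u^2 + 3*u) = (u + 2)*(u + 3)*(u^2 + u) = (u + 1)*(u + 2)*(u + 3)*(u)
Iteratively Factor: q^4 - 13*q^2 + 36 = (q + 3)*(q^3 - 3*q^2 - 4*q + 12) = (q - 3)*(q + 3)*(q^2 - 4) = (q - 3)*(q + 2)*(q + 3)*(q - 2)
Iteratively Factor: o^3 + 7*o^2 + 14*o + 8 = (o + 4)*(o^2 + 3*o + 2) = (o + 1)*(o + 4)*(o + 2)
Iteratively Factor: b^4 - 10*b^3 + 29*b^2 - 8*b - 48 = (b - 4)*(b^3 - 6*b^2 + 5*b + 12) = (b - 4)*(b - 3)*(b^2 - 3*b - 4) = (b - 4)*(b - 3)*(b + 1)*(b - 4)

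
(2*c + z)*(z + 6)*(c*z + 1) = 2*c^2*z^2 + 12*c^2*z + c*z^3 + 6*c*z^2 + 2*c*z + 12*c + z^2 + 6*z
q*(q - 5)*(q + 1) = q^3 - 4*q^2 - 5*q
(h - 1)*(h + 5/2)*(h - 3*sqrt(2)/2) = h^3 - 3*sqrt(2)*h^2/2 + 3*h^2/2 - 9*sqrt(2)*h/4 - 5*h/2 + 15*sqrt(2)/4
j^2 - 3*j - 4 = (j - 4)*(j + 1)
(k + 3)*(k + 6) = k^2 + 9*k + 18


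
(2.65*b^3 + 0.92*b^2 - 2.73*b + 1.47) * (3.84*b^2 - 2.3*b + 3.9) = 10.176*b^5 - 2.5622*b^4 - 2.2642*b^3 + 15.5118*b^2 - 14.028*b + 5.733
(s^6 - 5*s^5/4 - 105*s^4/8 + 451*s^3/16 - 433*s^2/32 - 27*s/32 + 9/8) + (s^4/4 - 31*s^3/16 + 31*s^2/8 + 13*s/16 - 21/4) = s^6 - 5*s^5/4 - 103*s^4/8 + 105*s^3/4 - 309*s^2/32 - s/32 - 33/8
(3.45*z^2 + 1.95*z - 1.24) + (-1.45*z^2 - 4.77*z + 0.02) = 2.0*z^2 - 2.82*z - 1.22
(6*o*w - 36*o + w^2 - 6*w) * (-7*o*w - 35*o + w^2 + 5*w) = -42*o^2*w^2 + 42*o^2*w + 1260*o^2 - o*w^3 + o*w^2 + 30*o*w + w^4 - w^3 - 30*w^2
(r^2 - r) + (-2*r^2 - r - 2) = -r^2 - 2*r - 2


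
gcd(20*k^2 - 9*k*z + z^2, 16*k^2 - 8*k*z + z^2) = -4*k + z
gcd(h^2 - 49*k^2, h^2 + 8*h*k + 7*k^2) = h + 7*k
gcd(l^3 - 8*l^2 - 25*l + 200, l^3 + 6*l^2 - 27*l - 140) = l - 5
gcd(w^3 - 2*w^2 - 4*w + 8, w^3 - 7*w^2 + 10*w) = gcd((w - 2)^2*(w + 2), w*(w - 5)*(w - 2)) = w - 2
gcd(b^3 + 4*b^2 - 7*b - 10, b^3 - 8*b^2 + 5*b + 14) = b^2 - b - 2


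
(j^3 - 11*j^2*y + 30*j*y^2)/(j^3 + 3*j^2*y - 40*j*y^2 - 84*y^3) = j*(j - 5*y)/(j^2 + 9*j*y + 14*y^2)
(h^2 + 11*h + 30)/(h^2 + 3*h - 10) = (h + 6)/(h - 2)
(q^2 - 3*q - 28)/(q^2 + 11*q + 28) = (q - 7)/(q + 7)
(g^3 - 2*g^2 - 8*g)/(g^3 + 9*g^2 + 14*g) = (g - 4)/(g + 7)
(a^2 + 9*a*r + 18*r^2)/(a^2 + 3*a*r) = (a + 6*r)/a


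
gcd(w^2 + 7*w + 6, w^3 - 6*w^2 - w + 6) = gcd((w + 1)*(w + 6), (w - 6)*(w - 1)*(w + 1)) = w + 1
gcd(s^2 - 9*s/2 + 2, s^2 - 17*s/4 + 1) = s - 4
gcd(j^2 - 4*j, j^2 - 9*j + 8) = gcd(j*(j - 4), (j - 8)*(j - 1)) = 1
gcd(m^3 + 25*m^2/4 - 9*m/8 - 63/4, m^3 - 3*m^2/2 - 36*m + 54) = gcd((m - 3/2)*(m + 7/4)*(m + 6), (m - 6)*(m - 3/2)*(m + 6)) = m^2 + 9*m/2 - 9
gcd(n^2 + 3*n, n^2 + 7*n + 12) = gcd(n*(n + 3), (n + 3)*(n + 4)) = n + 3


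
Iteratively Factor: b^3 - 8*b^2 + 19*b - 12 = (b - 1)*(b^2 - 7*b + 12) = (b - 3)*(b - 1)*(b - 4)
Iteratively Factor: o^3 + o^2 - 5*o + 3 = (o - 1)*(o^2 + 2*o - 3) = (o - 1)*(o + 3)*(o - 1)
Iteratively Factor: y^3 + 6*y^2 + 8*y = (y + 2)*(y^2 + 4*y) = y*(y + 2)*(y + 4)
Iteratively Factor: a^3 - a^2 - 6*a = (a - 3)*(a^2 + 2*a) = a*(a - 3)*(a + 2)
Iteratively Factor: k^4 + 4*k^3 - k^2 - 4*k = (k)*(k^3 + 4*k^2 - k - 4) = k*(k + 4)*(k^2 - 1) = k*(k - 1)*(k + 4)*(k + 1)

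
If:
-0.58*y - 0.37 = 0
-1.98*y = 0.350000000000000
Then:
No Solution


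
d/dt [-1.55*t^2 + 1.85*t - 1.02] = 1.85 - 3.1*t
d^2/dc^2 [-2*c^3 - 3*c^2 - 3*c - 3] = -12*c - 6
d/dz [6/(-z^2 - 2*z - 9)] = 12*(z + 1)/(z^2 + 2*z + 9)^2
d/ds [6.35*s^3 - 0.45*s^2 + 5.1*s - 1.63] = 19.05*s^2 - 0.9*s + 5.1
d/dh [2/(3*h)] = -2/(3*h^2)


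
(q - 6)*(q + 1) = q^2 - 5*q - 6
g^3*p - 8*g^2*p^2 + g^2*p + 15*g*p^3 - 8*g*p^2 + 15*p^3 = (g - 5*p)*(g - 3*p)*(g*p + p)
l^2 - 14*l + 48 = (l - 8)*(l - 6)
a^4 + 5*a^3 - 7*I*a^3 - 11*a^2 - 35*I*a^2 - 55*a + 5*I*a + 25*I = (a + 5)*(a - 5*I)*(a - I)^2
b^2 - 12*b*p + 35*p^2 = (b - 7*p)*(b - 5*p)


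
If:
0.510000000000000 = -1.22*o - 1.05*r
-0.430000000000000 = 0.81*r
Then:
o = 0.04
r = -0.53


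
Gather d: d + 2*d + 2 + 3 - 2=3*d + 3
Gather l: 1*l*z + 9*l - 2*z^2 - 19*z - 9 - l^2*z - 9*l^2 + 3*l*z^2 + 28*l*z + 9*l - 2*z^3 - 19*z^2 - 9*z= l^2*(-z - 9) + l*(3*z^2 + 29*z + 18) - 2*z^3 - 21*z^2 - 28*z - 9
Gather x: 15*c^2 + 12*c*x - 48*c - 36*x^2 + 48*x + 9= 15*c^2 - 48*c - 36*x^2 + x*(12*c + 48) + 9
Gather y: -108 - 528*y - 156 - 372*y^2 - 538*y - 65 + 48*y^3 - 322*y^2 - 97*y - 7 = 48*y^3 - 694*y^2 - 1163*y - 336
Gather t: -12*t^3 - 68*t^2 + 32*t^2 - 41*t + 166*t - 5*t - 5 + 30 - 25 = -12*t^3 - 36*t^2 + 120*t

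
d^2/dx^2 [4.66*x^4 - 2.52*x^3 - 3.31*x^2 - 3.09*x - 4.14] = 55.92*x^2 - 15.12*x - 6.62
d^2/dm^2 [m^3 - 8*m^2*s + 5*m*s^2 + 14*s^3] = 6*m - 16*s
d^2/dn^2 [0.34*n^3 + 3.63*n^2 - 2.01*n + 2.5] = 2.04*n + 7.26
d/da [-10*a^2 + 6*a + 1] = 6 - 20*a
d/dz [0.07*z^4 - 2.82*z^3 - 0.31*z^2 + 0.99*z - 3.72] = 0.28*z^3 - 8.46*z^2 - 0.62*z + 0.99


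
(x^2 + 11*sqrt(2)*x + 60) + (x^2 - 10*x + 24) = 2*x^2 - 10*x + 11*sqrt(2)*x + 84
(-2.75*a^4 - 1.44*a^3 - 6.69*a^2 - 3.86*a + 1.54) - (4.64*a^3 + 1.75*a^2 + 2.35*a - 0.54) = -2.75*a^4 - 6.08*a^3 - 8.44*a^2 - 6.21*a + 2.08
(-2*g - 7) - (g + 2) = -3*g - 9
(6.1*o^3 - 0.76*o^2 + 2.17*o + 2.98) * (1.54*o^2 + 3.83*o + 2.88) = 9.394*o^5 + 22.1926*o^4 + 17.999*o^3 + 10.7115*o^2 + 17.663*o + 8.5824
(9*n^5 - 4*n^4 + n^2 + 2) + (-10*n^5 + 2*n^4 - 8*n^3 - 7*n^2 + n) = -n^5 - 2*n^4 - 8*n^3 - 6*n^2 + n + 2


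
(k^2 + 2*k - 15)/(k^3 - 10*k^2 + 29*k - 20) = (k^2 + 2*k - 15)/(k^3 - 10*k^2 + 29*k - 20)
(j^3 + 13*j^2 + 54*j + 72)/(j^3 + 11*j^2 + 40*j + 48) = (j + 6)/(j + 4)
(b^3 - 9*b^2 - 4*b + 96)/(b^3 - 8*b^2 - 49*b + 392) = (b^2 - b - 12)/(b^2 - 49)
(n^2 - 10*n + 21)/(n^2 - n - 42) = (n - 3)/(n + 6)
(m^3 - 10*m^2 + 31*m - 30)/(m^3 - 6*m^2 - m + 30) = (m - 2)/(m + 2)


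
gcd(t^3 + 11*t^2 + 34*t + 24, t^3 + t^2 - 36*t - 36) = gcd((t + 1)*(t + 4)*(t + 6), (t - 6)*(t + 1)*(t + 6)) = t^2 + 7*t + 6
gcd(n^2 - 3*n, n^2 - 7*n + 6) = 1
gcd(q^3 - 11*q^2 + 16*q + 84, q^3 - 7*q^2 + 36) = q^2 - 4*q - 12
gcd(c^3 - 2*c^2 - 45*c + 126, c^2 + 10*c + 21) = c + 7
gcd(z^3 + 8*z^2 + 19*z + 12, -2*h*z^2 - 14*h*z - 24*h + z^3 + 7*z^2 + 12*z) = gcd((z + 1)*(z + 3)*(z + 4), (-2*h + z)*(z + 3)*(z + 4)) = z^2 + 7*z + 12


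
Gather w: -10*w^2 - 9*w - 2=-10*w^2 - 9*w - 2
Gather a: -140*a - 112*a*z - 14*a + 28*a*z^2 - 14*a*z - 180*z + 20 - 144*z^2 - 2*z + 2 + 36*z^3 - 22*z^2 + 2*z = a*(28*z^2 - 126*z - 154) + 36*z^3 - 166*z^2 - 180*z + 22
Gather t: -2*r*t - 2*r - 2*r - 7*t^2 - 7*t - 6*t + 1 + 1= -4*r - 7*t^2 + t*(-2*r - 13) + 2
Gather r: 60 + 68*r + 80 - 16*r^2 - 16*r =-16*r^2 + 52*r + 140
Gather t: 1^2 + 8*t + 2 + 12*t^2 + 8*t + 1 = 12*t^2 + 16*t + 4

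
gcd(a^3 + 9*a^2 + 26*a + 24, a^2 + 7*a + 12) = a^2 + 7*a + 12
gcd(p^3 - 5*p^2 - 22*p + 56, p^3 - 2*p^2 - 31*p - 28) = p^2 - 3*p - 28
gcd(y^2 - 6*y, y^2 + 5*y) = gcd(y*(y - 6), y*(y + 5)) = y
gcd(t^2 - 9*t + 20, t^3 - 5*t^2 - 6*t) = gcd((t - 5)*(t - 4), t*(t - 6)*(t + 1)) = 1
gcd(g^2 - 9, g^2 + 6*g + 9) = g + 3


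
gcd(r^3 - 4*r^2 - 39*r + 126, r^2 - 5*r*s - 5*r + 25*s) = 1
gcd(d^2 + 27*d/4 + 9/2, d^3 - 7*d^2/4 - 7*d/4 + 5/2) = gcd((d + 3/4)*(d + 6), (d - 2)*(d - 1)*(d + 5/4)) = 1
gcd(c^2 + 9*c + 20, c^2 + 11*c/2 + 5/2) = c + 5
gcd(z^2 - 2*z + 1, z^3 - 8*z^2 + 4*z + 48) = 1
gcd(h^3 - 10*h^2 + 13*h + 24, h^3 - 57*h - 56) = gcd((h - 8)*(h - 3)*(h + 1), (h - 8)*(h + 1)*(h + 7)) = h^2 - 7*h - 8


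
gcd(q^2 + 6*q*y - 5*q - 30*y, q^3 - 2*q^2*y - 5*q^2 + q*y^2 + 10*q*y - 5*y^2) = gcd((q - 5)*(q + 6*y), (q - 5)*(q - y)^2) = q - 5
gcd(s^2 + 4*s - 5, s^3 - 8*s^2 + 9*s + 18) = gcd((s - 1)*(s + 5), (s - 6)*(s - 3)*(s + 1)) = 1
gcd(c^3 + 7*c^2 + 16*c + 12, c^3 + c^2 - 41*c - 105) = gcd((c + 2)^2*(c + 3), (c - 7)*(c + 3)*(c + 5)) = c + 3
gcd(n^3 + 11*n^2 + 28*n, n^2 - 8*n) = n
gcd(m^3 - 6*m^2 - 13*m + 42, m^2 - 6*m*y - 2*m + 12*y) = m - 2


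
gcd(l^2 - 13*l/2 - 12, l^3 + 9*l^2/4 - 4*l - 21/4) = 1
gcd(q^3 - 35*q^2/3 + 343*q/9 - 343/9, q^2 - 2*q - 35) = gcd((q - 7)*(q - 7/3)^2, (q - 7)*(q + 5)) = q - 7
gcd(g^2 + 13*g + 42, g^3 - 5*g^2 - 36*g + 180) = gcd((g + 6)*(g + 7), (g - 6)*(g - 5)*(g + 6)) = g + 6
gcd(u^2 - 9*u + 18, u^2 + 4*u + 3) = 1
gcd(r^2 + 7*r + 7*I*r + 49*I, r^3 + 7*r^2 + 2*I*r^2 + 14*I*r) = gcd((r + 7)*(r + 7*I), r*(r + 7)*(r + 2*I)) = r + 7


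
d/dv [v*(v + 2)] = 2*v + 2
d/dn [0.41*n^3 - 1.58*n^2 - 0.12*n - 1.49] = 1.23*n^2 - 3.16*n - 0.12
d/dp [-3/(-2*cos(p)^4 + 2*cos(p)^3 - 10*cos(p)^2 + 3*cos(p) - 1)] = 3*(8*cos(p)^3 - 6*cos(p)^2 + 20*cos(p) - 3)*sin(p)/(2*cos(p)^4 - 2*cos(p)^3 + 10*cos(p)^2 - 3*cos(p) + 1)^2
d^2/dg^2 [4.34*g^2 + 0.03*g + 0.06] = 8.68000000000000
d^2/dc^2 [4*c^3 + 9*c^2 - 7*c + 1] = 24*c + 18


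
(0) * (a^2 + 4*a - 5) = 0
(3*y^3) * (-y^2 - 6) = -3*y^5 - 18*y^3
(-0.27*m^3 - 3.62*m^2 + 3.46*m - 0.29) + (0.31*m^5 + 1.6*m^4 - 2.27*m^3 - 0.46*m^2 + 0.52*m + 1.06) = 0.31*m^5 + 1.6*m^4 - 2.54*m^3 - 4.08*m^2 + 3.98*m + 0.77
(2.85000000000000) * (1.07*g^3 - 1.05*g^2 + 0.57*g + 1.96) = 3.0495*g^3 - 2.9925*g^2 + 1.6245*g + 5.586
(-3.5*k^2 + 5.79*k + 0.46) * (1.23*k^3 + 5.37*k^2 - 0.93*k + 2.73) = -4.305*k^5 - 11.6733*k^4 + 34.9131*k^3 - 12.4695*k^2 + 15.3789*k + 1.2558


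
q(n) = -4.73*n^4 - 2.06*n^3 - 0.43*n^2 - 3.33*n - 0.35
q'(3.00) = -572.37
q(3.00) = -452.96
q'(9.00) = -14304.33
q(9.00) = -32600.42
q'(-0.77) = 2.31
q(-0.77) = 1.24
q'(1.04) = -32.19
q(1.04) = -12.13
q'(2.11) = -210.39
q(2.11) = -122.40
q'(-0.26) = -3.19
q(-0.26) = 0.50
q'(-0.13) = -3.28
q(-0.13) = 0.08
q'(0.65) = -11.70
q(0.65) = -4.11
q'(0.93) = -24.69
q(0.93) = -9.01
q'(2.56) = -363.46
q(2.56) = -249.41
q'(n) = -18.92*n^3 - 6.18*n^2 - 0.86*n - 3.33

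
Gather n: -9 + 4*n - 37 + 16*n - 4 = 20*n - 50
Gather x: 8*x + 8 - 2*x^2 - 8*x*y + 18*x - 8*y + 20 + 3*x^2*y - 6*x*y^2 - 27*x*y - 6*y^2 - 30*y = x^2*(3*y - 2) + x*(-6*y^2 - 35*y + 26) - 6*y^2 - 38*y + 28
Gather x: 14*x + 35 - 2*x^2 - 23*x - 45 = -2*x^2 - 9*x - 10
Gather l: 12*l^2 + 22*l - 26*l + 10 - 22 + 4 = 12*l^2 - 4*l - 8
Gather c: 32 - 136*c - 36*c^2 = -36*c^2 - 136*c + 32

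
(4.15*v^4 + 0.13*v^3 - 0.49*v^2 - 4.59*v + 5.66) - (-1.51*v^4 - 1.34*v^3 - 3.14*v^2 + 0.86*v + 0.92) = 5.66*v^4 + 1.47*v^3 + 2.65*v^2 - 5.45*v + 4.74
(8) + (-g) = 8 - g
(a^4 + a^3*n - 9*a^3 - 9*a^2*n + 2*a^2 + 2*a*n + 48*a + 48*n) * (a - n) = a^5 - 9*a^4 - a^3*n^2 + 2*a^3 + 9*a^2*n^2 + 48*a^2 - 2*a*n^2 - 48*n^2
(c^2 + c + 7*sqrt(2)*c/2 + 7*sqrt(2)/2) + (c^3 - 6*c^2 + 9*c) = c^3 - 5*c^2 + 7*sqrt(2)*c/2 + 10*c + 7*sqrt(2)/2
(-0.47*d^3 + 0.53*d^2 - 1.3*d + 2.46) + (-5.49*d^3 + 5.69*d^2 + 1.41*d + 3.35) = -5.96*d^3 + 6.22*d^2 + 0.11*d + 5.81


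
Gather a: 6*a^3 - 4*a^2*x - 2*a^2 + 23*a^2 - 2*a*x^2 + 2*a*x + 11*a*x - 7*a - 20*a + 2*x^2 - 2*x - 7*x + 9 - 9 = 6*a^3 + a^2*(21 - 4*x) + a*(-2*x^2 + 13*x - 27) + 2*x^2 - 9*x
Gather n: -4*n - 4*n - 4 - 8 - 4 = -8*n - 16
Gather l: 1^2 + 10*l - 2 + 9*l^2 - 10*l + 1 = 9*l^2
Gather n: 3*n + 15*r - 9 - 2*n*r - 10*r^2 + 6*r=n*(3 - 2*r) - 10*r^2 + 21*r - 9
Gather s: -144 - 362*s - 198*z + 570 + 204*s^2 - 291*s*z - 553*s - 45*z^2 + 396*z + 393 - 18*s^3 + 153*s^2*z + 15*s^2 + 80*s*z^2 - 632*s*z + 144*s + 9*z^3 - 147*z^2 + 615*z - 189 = -18*s^3 + s^2*(153*z + 219) + s*(80*z^2 - 923*z - 771) + 9*z^3 - 192*z^2 + 813*z + 630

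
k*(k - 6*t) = k^2 - 6*k*t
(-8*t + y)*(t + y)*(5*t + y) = -40*t^3 - 43*t^2*y - 2*t*y^2 + y^3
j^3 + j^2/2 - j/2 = j*(j - 1/2)*(j + 1)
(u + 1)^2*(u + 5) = u^3 + 7*u^2 + 11*u + 5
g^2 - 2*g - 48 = (g - 8)*(g + 6)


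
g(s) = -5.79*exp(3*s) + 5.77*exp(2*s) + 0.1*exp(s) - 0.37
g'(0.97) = -238.29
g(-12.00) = -0.37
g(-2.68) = -0.34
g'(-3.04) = 0.03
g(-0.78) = 0.33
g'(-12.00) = 0.00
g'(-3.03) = 0.03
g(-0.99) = 0.17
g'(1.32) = -749.10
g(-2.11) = -0.28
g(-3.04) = -0.35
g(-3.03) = -0.35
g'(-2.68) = 0.06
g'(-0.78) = 0.80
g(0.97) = -66.24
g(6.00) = -379232086.19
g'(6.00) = -1138635433.28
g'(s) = -17.37*exp(3*s) + 11.54*exp(2*s) + 0.1*exp(s)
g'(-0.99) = 0.74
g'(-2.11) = 0.15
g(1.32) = -222.87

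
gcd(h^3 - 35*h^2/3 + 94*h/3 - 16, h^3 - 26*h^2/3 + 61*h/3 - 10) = h^2 - 11*h/3 + 2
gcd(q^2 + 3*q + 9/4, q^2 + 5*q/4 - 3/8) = q + 3/2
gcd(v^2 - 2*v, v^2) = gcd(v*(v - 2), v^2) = v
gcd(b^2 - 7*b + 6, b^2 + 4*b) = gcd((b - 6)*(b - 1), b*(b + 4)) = 1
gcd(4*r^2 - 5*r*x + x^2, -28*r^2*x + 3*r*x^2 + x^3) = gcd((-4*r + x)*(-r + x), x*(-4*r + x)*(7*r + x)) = -4*r + x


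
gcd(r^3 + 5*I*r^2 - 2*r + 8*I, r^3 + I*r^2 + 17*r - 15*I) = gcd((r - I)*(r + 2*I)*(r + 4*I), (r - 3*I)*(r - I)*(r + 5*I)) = r - I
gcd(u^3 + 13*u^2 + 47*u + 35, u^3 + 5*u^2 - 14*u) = u + 7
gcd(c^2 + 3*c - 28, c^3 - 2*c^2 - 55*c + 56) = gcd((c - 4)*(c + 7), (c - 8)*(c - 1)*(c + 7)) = c + 7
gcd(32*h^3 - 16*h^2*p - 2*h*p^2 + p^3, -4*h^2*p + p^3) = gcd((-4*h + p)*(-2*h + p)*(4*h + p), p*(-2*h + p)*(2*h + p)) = -2*h + p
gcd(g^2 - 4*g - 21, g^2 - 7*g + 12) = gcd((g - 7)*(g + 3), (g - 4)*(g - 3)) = 1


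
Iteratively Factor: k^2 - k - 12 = (k - 4)*(k + 3)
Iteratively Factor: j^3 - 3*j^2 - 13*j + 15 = (j + 3)*(j^2 - 6*j + 5) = (j - 1)*(j + 3)*(j - 5)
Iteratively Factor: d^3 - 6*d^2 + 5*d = (d - 1)*(d^2 - 5*d) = (d - 5)*(d - 1)*(d)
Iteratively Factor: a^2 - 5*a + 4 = (a - 4)*(a - 1)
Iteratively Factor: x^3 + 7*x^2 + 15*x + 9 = (x + 3)*(x^2 + 4*x + 3) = (x + 1)*(x + 3)*(x + 3)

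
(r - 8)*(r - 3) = r^2 - 11*r + 24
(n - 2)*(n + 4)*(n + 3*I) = n^3 + 2*n^2 + 3*I*n^2 - 8*n + 6*I*n - 24*I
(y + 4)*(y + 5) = y^2 + 9*y + 20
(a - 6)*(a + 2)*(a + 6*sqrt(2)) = a^3 - 4*a^2 + 6*sqrt(2)*a^2 - 24*sqrt(2)*a - 12*a - 72*sqrt(2)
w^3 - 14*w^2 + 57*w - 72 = (w - 8)*(w - 3)^2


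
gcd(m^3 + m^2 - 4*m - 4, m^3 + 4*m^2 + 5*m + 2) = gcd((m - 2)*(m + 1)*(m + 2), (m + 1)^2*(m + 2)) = m^2 + 3*m + 2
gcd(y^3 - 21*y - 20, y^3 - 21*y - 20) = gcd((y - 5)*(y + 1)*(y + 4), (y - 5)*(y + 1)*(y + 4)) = y^3 - 21*y - 20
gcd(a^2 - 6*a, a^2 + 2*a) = a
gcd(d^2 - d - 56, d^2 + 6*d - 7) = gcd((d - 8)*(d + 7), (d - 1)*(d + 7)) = d + 7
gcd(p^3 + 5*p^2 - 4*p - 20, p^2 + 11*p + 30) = p + 5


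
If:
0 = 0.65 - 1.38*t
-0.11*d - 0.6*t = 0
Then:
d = -2.57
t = 0.47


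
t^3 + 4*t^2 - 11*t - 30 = (t - 3)*(t + 2)*(t + 5)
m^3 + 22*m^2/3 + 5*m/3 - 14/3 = (m - 2/3)*(m + 1)*(m + 7)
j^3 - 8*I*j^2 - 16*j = j*(j - 4*I)^2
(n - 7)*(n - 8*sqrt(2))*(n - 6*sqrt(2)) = n^3 - 14*sqrt(2)*n^2 - 7*n^2 + 96*n + 98*sqrt(2)*n - 672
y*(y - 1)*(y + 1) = y^3 - y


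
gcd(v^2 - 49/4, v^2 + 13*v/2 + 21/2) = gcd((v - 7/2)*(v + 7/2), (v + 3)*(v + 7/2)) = v + 7/2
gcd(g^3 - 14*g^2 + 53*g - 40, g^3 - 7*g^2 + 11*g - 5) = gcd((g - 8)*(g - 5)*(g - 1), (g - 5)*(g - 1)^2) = g^2 - 6*g + 5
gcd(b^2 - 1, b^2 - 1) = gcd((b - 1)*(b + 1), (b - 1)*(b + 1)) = b^2 - 1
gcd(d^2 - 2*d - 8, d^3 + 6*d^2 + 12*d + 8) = d + 2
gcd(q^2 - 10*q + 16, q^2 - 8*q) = q - 8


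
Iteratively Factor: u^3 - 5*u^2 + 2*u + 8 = (u - 2)*(u^2 - 3*u - 4) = (u - 2)*(u + 1)*(u - 4)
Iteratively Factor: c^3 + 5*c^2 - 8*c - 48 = (c - 3)*(c^2 + 8*c + 16) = (c - 3)*(c + 4)*(c + 4)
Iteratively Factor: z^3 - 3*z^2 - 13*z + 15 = (z + 3)*(z^2 - 6*z + 5) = (z - 5)*(z + 3)*(z - 1)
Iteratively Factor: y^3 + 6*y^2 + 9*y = (y + 3)*(y^2 + 3*y) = (y + 3)^2*(y)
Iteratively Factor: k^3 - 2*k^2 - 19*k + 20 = (k + 4)*(k^2 - 6*k + 5) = (k - 1)*(k + 4)*(k - 5)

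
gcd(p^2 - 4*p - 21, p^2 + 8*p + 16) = 1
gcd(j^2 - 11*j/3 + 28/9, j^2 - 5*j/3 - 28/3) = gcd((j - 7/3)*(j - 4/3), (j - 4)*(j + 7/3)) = 1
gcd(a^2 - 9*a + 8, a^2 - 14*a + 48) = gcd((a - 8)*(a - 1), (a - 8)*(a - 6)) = a - 8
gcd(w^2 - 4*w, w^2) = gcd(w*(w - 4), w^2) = w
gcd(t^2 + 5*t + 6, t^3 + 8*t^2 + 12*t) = t + 2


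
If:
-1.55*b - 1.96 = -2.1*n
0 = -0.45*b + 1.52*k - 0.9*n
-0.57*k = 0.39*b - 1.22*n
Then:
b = -8.89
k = -5.97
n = -5.63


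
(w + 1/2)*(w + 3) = w^2 + 7*w/2 + 3/2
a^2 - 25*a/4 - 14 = (a - 8)*(a + 7/4)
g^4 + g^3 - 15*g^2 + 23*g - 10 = (g - 2)*(g - 1)^2*(g + 5)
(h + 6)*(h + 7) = h^2 + 13*h + 42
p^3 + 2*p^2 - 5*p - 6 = (p - 2)*(p + 1)*(p + 3)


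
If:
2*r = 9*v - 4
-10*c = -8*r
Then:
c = 18*v/5 - 8/5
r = 9*v/2 - 2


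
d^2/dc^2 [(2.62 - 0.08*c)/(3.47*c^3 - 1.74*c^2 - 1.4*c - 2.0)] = (-5.779632*c^5 + 381.46404*c^4 - 254.366272*c^3 - 35.436288*c^2 + 149.06112*c - 7.5168)/(41.781923*c^9 - 62.853498*c^8 - 19.054464*c^7 - 26.795904*c^6 + 80.14128*c^5 + 29.8992*c^4 + 9.66400000000001*c^3 - 32.64*c^2 - 16.8*c - 8.0)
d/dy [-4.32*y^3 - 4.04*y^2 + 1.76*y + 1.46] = -12.96*y^2 - 8.08*y + 1.76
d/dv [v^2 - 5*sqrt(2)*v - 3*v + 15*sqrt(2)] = 2*v - 5*sqrt(2) - 3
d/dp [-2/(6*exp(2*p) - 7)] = 24*exp(2*p)/(6*exp(2*p) - 7)^2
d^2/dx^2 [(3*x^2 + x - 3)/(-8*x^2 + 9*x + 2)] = 2*(-280*x^3 + 432*x^2 - 696*x + 297)/(512*x^6 - 1728*x^5 + 1560*x^4 + 135*x^3 - 390*x^2 - 108*x - 8)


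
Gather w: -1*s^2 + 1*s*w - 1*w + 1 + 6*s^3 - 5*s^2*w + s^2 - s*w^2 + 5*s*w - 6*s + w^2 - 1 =6*s^3 - 6*s + w^2*(1 - s) + w*(-5*s^2 + 6*s - 1)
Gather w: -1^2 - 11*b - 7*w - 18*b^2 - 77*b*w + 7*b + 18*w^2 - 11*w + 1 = -18*b^2 - 4*b + 18*w^2 + w*(-77*b - 18)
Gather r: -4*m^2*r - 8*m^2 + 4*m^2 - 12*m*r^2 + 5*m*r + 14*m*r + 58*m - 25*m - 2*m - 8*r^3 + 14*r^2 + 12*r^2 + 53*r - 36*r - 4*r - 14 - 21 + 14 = -4*m^2 + 31*m - 8*r^3 + r^2*(26 - 12*m) + r*(-4*m^2 + 19*m + 13) - 21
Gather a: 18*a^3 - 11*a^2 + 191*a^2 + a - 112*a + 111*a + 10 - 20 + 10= 18*a^3 + 180*a^2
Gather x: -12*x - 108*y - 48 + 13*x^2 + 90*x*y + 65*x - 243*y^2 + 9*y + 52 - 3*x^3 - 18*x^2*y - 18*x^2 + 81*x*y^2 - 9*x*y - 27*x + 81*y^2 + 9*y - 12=-3*x^3 + x^2*(-18*y - 5) + x*(81*y^2 + 81*y + 26) - 162*y^2 - 90*y - 8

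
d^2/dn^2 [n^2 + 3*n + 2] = 2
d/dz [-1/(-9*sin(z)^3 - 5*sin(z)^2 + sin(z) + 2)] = (-27*sin(z)^2 - 10*sin(z) + 1)*cos(z)/(9*sin(z)^3 + 5*sin(z)^2 - sin(z) - 2)^2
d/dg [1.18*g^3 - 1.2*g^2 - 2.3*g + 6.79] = 3.54*g^2 - 2.4*g - 2.3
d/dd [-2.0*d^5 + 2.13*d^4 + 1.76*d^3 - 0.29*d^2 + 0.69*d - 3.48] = -10.0*d^4 + 8.52*d^3 + 5.28*d^2 - 0.58*d + 0.69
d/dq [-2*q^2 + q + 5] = 1 - 4*q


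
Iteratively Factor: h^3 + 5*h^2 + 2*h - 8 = (h - 1)*(h^2 + 6*h + 8) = (h - 1)*(h + 2)*(h + 4)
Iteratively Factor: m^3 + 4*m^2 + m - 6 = (m + 2)*(m^2 + 2*m - 3) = (m + 2)*(m + 3)*(m - 1)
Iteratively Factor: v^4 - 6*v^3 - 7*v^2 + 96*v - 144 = (v - 3)*(v^3 - 3*v^2 - 16*v + 48) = (v - 3)^2*(v^2 - 16) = (v - 3)^2*(v + 4)*(v - 4)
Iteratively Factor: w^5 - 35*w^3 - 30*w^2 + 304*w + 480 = (w + 4)*(w^4 - 4*w^3 - 19*w^2 + 46*w + 120) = (w - 4)*(w + 4)*(w^3 - 19*w - 30) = (w - 4)*(w + 2)*(w + 4)*(w^2 - 2*w - 15) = (w - 5)*(w - 4)*(w + 2)*(w + 4)*(w + 3)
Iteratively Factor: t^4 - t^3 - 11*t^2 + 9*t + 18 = (t - 3)*(t^3 + 2*t^2 - 5*t - 6) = (t - 3)*(t - 2)*(t^2 + 4*t + 3) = (t - 3)*(t - 2)*(t + 1)*(t + 3)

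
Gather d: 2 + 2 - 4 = 0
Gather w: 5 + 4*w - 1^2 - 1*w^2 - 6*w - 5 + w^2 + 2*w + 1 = 0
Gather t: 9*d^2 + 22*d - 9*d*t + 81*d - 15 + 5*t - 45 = 9*d^2 + 103*d + t*(5 - 9*d) - 60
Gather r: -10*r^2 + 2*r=-10*r^2 + 2*r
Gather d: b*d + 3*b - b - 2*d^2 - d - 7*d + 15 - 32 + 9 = 2*b - 2*d^2 + d*(b - 8) - 8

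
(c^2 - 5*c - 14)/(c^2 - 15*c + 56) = (c + 2)/(c - 8)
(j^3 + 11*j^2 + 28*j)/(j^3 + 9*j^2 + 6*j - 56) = j/(j - 2)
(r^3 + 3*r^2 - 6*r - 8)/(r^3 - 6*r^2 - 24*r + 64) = (r + 1)/(r - 8)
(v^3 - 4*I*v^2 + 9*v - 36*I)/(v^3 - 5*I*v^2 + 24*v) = (v^2 - 7*I*v - 12)/(v*(v - 8*I))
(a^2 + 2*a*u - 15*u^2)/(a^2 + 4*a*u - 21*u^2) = (a + 5*u)/(a + 7*u)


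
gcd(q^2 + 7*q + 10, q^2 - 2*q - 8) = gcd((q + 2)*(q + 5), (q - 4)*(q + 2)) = q + 2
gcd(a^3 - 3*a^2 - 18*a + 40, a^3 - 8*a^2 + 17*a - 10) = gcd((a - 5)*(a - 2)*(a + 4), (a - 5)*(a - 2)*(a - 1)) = a^2 - 7*a + 10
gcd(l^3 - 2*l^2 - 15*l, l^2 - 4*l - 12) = 1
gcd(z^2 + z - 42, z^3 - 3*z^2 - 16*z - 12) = z - 6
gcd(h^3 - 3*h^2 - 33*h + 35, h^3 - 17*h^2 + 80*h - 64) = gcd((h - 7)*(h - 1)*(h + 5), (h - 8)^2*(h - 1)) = h - 1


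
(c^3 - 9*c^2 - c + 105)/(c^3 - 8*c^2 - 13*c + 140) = (c + 3)/(c + 4)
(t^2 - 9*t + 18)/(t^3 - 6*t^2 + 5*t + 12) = (t - 6)/(t^2 - 3*t - 4)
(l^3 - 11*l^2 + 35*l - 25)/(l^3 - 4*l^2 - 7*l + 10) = (l - 5)/(l + 2)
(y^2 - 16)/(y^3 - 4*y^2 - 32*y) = (y - 4)/(y*(y - 8))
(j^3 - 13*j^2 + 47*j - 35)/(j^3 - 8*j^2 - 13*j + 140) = (j - 1)/(j + 4)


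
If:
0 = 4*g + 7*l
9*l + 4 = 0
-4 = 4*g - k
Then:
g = 7/9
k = 64/9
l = -4/9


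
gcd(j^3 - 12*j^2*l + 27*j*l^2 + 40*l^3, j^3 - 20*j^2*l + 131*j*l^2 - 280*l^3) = j^2 - 13*j*l + 40*l^2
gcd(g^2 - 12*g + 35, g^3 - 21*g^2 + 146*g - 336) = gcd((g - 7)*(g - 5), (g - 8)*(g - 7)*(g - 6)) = g - 7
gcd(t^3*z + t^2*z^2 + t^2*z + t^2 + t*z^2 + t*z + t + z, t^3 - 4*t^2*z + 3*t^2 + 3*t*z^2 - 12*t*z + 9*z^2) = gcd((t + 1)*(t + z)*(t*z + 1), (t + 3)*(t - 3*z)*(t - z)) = 1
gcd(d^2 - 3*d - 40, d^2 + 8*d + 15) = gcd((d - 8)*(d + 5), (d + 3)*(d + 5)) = d + 5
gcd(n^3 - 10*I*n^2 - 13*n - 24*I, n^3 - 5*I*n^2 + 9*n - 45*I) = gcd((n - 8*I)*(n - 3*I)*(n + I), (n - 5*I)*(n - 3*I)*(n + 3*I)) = n - 3*I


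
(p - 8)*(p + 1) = p^2 - 7*p - 8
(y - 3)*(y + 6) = y^2 + 3*y - 18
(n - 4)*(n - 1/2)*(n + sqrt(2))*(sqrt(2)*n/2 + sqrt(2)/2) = sqrt(2)*n^4/2 - 7*sqrt(2)*n^3/4 + n^3 - 7*n^2/2 - 5*sqrt(2)*n^2/4 - 5*n/2 + sqrt(2)*n + 2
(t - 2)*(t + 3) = t^2 + t - 6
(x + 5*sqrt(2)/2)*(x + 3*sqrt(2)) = x^2 + 11*sqrt(2)*x/2 + 15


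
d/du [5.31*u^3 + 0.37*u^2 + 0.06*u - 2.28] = 15.93*u^2 + 0.74*u + 0.06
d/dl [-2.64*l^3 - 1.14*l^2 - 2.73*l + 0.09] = -7.92*l^2 - 2.28*l - 2.73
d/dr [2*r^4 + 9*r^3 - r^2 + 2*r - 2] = 8*r^3 + 27*r^2 - 2*r + 2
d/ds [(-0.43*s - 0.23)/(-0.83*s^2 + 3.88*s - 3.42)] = (-0.3569*s^2 - 0.3818*s + 2.363)/(0.6889*s^4 - 6.4408*s^3 + 20.7316*s^2 - 26.5392*s + 11.6964)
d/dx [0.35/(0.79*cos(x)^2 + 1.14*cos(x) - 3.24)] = (0.553*cos(x) + 0.399)*sin(x)/(0.79*cos(x)^2 + 1.14*cos(x) - 3.24)^2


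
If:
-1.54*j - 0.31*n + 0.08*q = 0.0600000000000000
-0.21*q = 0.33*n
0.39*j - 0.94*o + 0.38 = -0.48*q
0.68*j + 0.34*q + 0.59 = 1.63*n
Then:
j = -0.11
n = 0.24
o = 0.17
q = -0.38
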